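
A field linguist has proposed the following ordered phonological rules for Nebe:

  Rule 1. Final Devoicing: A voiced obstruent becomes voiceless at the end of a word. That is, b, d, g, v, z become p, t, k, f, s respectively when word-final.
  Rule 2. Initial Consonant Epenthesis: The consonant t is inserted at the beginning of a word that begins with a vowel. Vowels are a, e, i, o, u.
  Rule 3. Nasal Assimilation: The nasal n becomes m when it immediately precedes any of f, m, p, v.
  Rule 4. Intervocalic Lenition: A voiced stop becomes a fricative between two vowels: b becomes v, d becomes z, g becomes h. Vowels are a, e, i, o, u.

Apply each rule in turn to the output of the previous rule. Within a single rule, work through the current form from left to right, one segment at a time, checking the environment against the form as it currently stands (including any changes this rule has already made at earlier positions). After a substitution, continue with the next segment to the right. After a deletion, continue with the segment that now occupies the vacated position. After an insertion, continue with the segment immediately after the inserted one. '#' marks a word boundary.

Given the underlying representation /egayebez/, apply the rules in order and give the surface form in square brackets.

[tehayeves]

Rule 1 Final Devoicing: [egayebez] → [egayebes]
Rule 2 Initial Consonant Epenthesis: [egayebes] → [tegayebes]
Rule 3 Nasal Assimilation: no change — [tegayebes]
Rule 4 Intervocalic Lenition: [tegayebes] → [tehayeves]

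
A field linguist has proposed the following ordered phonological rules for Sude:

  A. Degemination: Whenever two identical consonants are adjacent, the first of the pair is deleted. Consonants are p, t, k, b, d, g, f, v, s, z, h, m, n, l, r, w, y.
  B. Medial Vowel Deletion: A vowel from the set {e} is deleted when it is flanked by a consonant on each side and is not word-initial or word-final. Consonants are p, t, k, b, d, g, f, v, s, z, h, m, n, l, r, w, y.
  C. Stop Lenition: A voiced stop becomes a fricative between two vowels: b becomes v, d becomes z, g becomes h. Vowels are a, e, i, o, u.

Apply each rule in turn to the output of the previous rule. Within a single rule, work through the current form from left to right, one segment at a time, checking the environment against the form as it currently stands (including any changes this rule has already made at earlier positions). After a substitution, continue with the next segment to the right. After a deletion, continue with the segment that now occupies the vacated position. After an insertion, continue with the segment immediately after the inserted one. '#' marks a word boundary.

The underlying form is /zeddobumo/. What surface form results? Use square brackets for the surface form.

[zdovumo]

A Degemination: [zeddobumo] → [zedobumo]
B Medial Vowel Deletion: [zedobumo] → [zdobumo]
C Stop Lenition: [zdobumo] → [zdovumo]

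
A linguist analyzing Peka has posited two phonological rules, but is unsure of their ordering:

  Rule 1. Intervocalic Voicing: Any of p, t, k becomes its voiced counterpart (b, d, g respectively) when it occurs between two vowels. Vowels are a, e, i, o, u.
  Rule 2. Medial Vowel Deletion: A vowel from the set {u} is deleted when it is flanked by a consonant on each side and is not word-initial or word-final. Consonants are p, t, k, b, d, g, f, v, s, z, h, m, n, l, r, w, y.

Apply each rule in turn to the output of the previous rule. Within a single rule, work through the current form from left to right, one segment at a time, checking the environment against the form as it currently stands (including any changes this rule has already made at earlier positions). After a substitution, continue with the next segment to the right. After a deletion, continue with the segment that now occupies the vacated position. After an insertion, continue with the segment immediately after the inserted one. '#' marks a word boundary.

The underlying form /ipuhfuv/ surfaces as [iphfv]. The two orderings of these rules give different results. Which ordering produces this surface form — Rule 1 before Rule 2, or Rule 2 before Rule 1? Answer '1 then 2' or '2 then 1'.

Order 1 then 2:
  1 Intervocalic Voicing: [ipuhfuv] → [ibuhfuv]
  2 Medial Vowel Deletion: [ibuhfuv] → [ibhfv]
  result: [ibhfv]
Order 2 then 1:
  2 Medial Vowel Deletion: [ipuhfuv] → [iphfv]
  1 Intervocalic Voicing: no change — [iphfv]
  result: [iphfv]

2 then 1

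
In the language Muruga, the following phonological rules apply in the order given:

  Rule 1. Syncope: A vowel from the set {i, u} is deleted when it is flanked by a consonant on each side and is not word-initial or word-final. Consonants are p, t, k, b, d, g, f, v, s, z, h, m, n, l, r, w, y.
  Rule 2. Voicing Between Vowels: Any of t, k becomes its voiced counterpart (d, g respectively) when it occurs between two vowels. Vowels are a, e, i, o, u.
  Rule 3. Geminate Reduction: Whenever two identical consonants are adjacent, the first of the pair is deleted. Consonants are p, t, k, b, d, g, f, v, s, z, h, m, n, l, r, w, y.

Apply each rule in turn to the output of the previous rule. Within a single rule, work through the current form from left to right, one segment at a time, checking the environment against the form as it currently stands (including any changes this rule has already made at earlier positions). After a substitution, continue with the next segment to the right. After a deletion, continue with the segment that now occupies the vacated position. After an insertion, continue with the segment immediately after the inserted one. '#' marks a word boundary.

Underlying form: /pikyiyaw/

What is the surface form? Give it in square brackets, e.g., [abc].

[pkyaw]

Rule 1 Syncope: [pikyiyaw] → [pkyyaw]
Rule 2 Voicing Between Vowels: no change — [pkyyaw]
Rule 3 Geminate Reduction: [pkyyaw] → [pkyaw]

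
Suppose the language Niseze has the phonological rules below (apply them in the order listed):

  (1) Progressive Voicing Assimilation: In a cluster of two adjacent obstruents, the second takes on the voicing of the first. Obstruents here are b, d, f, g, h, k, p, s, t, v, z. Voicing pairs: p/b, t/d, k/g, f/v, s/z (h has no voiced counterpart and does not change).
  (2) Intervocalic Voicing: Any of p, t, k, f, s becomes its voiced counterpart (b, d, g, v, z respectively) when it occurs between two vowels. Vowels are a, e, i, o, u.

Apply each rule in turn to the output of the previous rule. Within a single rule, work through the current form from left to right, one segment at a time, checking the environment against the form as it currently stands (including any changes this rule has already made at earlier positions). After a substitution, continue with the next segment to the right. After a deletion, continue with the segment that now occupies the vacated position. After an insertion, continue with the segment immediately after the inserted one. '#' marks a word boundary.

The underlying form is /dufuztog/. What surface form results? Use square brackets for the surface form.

[duvuzdog]

(1) Progressive Voicing Assimilation: [dufuztog] → [dufuzdog]
(2) Intervocalic Voicing: [dufuzdog] → [duvuzdog]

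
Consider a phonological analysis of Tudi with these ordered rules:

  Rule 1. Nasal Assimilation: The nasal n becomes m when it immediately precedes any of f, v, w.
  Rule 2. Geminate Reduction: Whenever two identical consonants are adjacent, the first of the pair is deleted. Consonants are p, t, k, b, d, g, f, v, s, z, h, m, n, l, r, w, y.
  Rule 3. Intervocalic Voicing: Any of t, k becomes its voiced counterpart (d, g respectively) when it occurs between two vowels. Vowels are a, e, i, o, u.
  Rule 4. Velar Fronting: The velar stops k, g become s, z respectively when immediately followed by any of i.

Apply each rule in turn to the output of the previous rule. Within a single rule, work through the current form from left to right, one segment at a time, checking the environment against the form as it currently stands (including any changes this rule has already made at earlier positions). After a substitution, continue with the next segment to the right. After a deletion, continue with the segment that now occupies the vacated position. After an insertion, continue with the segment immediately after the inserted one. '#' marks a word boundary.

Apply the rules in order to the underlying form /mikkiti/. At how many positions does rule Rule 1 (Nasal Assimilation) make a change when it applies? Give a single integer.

Rule 1 Nasal Assimilation: no change — [mikkiti]
Rule 2 Geminate Reduction: [mikkiti] → [mikiti]
Rule 3 Intervocalic Voicing: [mikiti] → [migidi]
Rule 4 Velar Fronting: [migidi] → [mizidi]
Rule Rule 1 changed 0 position(s).

0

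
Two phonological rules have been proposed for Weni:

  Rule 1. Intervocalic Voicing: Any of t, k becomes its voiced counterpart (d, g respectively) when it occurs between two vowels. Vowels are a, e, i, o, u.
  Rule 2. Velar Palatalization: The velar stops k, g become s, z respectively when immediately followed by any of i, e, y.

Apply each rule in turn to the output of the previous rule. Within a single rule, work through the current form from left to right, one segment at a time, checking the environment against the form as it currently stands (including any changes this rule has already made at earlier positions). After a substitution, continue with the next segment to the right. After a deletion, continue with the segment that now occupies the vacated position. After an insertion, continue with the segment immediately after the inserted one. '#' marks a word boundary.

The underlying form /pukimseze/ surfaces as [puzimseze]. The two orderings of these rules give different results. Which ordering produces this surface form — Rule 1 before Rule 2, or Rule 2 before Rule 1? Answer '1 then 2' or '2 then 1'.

Order 1 then 2:
  1 Intervocalic Voicing: [pukimseze] → [pugimseze]
  2 Velar Palatalization: [pugimseze] → [puzimseze]
  result: [puzimseze]
Order 2 then 1:
  2 Velar Palatalization: [pukimseze] → [pusimseze]
  1 Intervocalic Voicing: no change — [pusimseze]
  result: [pusimseze]

1 then 2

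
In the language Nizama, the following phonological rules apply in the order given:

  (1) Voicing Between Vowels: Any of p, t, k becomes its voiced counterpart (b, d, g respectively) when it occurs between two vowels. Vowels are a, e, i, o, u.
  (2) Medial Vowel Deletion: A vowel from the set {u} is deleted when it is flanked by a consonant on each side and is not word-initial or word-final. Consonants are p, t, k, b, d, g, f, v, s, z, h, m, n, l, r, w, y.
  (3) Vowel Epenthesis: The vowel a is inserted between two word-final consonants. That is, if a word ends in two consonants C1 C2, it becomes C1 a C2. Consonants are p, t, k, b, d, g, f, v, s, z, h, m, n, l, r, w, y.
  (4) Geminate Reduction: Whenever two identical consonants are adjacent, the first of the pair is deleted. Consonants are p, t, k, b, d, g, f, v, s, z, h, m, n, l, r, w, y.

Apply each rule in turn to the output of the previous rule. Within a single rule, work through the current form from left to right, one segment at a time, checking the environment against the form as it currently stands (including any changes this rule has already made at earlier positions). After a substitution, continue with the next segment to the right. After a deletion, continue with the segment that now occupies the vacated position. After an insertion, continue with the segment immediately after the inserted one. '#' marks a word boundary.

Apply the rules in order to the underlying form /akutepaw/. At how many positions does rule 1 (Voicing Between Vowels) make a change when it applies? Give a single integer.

(1) Voicing Between Vowels: [akutepaw] → [agudebaw]
(2) Medial Vowel Deletion: [agudebaw] → [agdebaw]
(3) Vowel Epenthesis: no change — [agdebaw]
(4) Geminate Reduction: no change — [agdebaw]
Rule 1 changed 3 position(s).

3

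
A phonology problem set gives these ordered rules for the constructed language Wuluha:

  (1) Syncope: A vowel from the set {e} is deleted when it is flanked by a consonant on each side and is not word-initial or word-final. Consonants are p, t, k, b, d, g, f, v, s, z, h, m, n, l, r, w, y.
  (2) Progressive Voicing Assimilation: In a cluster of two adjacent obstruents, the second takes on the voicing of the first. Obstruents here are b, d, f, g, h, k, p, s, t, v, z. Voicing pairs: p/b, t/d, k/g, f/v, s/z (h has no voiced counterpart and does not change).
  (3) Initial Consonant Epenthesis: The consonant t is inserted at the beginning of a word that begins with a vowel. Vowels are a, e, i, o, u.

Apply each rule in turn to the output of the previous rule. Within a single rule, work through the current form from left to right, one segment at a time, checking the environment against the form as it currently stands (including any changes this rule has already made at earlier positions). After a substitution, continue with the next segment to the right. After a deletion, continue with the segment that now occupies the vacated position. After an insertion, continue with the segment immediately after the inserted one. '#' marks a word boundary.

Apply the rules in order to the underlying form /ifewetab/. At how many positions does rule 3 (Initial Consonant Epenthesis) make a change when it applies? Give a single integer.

1

(1) Syncope: [ifewetab] → [ifwtab]
(2) Progressive Voicing Assimilation: no change — [ifwtab]
(3) Initial Consonant Epenthesis: [ifwtab] → [tifwtab]
Rule 3 changed 1 position(s).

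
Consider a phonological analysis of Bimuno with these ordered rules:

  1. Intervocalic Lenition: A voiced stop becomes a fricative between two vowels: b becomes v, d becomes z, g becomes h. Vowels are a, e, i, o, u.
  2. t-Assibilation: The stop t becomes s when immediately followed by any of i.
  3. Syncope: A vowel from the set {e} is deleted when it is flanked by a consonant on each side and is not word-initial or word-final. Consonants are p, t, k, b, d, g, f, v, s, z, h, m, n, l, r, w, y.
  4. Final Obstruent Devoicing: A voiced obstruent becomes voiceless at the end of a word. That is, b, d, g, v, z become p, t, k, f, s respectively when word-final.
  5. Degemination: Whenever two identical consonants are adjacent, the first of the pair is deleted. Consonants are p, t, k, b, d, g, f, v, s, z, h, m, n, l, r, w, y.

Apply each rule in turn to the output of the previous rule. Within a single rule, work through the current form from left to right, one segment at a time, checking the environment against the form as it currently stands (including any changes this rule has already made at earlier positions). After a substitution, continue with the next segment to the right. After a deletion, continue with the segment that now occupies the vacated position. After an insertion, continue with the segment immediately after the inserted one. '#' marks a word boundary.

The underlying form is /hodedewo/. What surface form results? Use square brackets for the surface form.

1 Intervocalic Lenition: [hodedewo] → [hozezewo]
2 t-Assibilation: no change — [hozezewo]
3 Syncope: [hozezewo] → [hozzwo]
4 Final Obstruent Devoicing: no change — [hozzwo]
5 Degemination: [hozzwo] → [hozwo]

[hozwo]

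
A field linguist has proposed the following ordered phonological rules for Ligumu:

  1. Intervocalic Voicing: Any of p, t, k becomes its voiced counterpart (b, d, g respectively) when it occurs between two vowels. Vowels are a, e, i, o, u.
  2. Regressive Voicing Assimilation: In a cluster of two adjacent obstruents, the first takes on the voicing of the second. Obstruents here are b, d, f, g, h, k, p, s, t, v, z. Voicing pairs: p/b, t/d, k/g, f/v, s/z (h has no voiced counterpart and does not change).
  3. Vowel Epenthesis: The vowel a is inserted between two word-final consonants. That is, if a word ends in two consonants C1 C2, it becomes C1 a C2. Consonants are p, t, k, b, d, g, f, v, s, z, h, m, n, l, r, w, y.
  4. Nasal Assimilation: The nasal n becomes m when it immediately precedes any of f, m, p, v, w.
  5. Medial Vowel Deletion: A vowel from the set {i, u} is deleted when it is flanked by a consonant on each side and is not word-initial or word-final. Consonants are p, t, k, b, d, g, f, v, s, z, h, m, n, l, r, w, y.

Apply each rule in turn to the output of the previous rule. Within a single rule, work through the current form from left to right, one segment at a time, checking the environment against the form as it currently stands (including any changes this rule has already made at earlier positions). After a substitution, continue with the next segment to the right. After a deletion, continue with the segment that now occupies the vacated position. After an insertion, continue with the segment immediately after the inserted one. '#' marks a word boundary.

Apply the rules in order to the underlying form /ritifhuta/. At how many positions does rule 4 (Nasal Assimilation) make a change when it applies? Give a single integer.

0

1 Intervocalic Voicing: [ritifhuta] → [ridifhuda]
2 Regressive Voicing Assimilation: no change — [ridifhuda]
3 Vowel Epenthesis: no change — [ridifhuda]
4 Nasal Assimilation: no change — [ridifhuda]
5 Medial Vowel Deletion: [ridifhuda] → [rdfhda]
Rule 4 changed 0 position(s).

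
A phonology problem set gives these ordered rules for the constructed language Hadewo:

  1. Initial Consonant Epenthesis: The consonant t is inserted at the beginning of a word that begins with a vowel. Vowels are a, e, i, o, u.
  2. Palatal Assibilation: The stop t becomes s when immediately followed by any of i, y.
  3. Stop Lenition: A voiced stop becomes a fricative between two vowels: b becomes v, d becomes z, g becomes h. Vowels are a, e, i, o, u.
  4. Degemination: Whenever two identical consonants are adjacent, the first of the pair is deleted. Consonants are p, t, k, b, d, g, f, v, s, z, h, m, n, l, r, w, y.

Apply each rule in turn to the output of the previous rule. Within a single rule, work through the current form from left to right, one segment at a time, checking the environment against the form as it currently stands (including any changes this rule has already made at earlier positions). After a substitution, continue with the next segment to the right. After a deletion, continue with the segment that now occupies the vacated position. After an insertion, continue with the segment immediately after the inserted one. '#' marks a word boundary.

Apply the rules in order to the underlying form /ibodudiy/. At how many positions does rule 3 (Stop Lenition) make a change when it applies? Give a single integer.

1 Initial Consonant Epenthesis: [ibodudiy] → [tibodudiy]
2 Palatal Assibilation: [tibodudiy] → [sibodudiy]
3 Stop Lenition: [sibodudiy] → [sivozuziy]
4 Degemination: no change — [sivozuziy]
Rule 3 changed 3 position(s).

3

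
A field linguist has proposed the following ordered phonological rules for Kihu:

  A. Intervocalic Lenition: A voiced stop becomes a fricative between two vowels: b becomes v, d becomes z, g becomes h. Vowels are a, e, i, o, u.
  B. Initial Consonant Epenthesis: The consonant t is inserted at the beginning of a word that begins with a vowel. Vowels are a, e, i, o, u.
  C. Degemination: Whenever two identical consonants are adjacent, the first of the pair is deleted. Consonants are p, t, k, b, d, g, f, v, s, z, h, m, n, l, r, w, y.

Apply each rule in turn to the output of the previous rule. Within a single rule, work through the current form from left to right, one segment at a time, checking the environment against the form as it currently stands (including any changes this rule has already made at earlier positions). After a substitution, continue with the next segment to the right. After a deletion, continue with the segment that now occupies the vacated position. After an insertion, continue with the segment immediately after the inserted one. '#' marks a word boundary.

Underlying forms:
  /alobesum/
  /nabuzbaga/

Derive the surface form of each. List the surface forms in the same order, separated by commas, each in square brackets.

[talovesum], [navuzbaha]

/alobesum/:
  A Intervocalic Lenition: [alobesum] → [alovesum]
  B Initial Consonant Epenthesis: [alovesum] → [talovesum]
  C Degemination: no change — [talovesum]
/nabuzbaga/:
  A Intervocalic Lenition: [nabuzbaga] → [navuzbaha]
  B Initial Consonant Epenthesis: no change — [navuzbaha]
  C Degemination: no change — [navuzbaha]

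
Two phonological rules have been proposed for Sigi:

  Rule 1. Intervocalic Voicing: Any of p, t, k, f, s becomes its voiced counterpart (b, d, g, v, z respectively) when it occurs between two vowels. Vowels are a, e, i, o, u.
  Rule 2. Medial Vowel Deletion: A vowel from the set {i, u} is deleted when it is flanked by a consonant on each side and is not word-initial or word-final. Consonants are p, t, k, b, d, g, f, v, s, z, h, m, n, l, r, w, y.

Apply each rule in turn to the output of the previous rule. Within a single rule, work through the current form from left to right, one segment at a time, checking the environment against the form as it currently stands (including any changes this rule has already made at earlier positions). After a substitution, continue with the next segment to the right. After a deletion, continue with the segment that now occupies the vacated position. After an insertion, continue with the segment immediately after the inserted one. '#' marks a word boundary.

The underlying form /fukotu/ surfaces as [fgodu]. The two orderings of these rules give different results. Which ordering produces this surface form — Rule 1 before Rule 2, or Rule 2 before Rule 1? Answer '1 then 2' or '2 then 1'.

1 then 2

Order 1 then 2:
  1 Intervocalic Voicing: [fukotu] → [fugodu]
  2 Medial Vowel Deletion: [fugodu] → [fgodu]
  result: [fgodu]
Order 2 then 1:
  2 Medial Vowel Deletion: [fukotu] → [fkotu]
  1 Intervocalic Voicing: [fkotu] → [fkodu]
  result: [fkodu]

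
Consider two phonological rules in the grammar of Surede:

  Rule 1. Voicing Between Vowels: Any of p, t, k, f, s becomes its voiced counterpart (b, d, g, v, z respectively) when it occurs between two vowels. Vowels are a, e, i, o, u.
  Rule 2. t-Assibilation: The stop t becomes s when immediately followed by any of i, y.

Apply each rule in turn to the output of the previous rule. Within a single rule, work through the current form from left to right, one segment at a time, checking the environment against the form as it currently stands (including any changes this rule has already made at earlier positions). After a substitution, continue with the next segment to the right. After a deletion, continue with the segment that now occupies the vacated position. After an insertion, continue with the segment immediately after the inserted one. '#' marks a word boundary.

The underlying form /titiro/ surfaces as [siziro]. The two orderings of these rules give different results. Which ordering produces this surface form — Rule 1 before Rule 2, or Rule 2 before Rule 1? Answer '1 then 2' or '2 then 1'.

Order 1 then 2:
  1 Voicing Between Vowels: [titiro] → [tidiro]
  2 t-Assibilation: [tidiro] → [sidiro]
  result: [sidiro]
Order 2 then 1:
  2 t-Assibilation: [titiro] → [sisiro]
  1 Voicing Between Vowels: [sisiro] → [siziro]
  result: [siziro]

2 then 1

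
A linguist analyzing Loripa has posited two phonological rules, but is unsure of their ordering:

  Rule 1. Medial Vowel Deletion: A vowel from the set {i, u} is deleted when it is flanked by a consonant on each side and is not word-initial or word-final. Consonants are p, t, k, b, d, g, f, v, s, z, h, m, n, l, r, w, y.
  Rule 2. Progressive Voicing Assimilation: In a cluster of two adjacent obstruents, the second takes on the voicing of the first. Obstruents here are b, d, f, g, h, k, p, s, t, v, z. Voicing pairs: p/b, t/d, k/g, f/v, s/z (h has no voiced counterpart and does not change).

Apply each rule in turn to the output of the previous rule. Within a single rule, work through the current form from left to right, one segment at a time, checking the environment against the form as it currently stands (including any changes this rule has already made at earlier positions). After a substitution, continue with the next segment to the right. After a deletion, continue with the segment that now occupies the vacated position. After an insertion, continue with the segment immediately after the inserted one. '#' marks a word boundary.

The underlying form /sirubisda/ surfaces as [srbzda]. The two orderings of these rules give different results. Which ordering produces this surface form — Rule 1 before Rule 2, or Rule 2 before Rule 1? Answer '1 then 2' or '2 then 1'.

Order 1 then 2:
  1 Medial Vowel Deletion: [sirubisda] → [srbsda]
  2 Progressive Voicing Assimilation: [srbsda] → [srbzda]
  result: [srbzda]
Order 2 then 1:
  2 Progressive Voicing Assimilation: [sirubisda] → [sirubista]
  1 Medial Vowel Deletion: [sirubista] → [srbsta]
  result: [srbsta]

1 then 2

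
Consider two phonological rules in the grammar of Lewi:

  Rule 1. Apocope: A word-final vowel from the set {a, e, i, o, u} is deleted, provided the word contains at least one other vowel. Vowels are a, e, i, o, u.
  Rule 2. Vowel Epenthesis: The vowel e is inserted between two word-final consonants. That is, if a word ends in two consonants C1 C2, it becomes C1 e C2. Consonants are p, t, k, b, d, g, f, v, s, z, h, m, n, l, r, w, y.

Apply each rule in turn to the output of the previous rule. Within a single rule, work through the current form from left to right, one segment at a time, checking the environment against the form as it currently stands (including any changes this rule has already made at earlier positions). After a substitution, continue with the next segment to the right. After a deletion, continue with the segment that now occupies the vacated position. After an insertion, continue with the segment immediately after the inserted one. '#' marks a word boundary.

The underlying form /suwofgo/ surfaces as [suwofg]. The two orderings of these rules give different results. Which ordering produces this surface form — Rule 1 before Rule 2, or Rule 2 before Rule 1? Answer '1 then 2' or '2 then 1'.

2 then 1

Order 1 then 2:
  1 Apocope: [suwofgo] → [suwofg]
  2 Vowel Epenthesis: [suwofg] → [suwofeg]
  result: [suwofeg]
Order 2 then 1:
  2 Vowel Epenthesis: no change — [suwofgo]
  1 Apocope: [suwofgo] → [suwofg]
  result: [suwofg]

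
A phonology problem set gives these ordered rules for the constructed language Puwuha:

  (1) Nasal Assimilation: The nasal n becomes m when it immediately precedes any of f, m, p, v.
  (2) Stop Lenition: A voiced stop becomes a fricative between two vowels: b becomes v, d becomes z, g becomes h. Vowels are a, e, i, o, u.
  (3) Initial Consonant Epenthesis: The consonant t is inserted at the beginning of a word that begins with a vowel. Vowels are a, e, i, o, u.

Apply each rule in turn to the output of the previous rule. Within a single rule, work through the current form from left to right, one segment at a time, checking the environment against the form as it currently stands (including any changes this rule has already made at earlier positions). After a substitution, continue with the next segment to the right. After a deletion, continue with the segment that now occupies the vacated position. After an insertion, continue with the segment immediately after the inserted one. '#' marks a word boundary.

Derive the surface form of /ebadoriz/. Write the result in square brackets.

[tevazoriz]

(1) Nasal Assimilation: no change — [ebadoriz]
(2) Stop Lenition: [ebadoriz] → [evazoriz]
(3) Initial Consonant Epenthesis: [evazoriz] → [tevazoriz]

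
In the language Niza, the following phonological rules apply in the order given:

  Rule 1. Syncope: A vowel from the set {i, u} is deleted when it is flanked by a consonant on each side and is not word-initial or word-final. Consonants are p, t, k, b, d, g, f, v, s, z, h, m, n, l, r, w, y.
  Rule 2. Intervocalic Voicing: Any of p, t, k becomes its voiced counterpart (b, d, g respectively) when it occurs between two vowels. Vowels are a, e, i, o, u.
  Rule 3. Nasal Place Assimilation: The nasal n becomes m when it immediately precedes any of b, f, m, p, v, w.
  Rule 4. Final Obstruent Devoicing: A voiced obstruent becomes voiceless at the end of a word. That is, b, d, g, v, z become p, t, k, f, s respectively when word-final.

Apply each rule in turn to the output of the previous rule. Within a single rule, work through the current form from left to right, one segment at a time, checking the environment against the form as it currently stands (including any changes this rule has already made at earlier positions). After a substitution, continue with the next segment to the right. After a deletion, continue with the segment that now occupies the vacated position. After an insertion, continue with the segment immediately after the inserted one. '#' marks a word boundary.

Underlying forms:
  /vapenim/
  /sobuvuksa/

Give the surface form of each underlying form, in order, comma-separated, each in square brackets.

[vabemm], [sobvksa]

/vapenim/:
  Rule 1 Syncope: [vapenim] → [vapenm]
  Rule 2 Intervocalic Voicing: [vapenm] → [vabenm]
  Rule 3 Nasal Place Assimilation: [vabenm] → [vabemm]
  Rule 4 Final Obstruent Devoicing: no change — [vabemm]
/sobuvuksa/:
  Rule 1 Syncope: [sobuvuksa] → [sobvksa]
  Rule 2 Intervocalic Voicing: no change — [sobvksa]
  Rule 3 Nasal Place Assimilation: no change — [sobvksa]
  Rule 4 Final Obstruent Devoicing: no change — [sobvksa]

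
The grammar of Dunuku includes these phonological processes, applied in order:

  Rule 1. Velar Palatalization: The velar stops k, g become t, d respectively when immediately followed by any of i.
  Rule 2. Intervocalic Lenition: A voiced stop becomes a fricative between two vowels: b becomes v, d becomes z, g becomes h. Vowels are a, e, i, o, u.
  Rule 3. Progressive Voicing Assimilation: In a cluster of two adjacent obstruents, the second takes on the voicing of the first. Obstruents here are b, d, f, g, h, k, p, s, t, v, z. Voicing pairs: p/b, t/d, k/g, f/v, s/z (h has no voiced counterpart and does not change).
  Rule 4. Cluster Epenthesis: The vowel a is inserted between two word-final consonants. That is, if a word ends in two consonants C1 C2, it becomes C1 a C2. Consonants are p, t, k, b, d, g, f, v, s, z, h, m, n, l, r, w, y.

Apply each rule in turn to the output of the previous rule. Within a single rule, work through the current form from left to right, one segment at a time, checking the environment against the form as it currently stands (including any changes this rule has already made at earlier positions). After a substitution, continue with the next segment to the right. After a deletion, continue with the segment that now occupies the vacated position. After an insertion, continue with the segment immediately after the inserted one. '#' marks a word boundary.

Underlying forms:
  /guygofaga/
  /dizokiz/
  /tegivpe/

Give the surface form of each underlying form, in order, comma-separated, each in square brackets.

[guygofaha], [dizotiz], [tezivbe]

/guygofaga/:
  Rule 1 Velar Palatalization: no change — [guygofaga]
  Rule 2 Intervocalic Lenition: [guygofaga] → [guygofaha]
  Rule 3 Progressive Voicing Assimilation: no change — [guygofaha]
  Rule 4 Cluster Epenthesis: no change — [guygofaha]
/dizokiz/:
  Rule 1 Velar Palatalization: [dizokiz] → [dizotiz]
  Rule 2 Intervocalic Lenition: no change — [dizotiz]
  Rule 3 Progressive Voicing Assimilation: no change — [dizotiz]
  Rule 4 Cluster Epenthesis: no change — [dizotiz]
/tegivpe/:
  Rule 1 Velar Palatalization: [tegivpe] → [tedivpe]
  Rule 2 Intervocalic Lenition: [tedivpe] → [tezivpe]
  Rule 3 Progressive Voicing Assimilation: [tezivpe] → [tezivbe]
  Rule 4 Cluster Epenthesis: no change — [tezivbe]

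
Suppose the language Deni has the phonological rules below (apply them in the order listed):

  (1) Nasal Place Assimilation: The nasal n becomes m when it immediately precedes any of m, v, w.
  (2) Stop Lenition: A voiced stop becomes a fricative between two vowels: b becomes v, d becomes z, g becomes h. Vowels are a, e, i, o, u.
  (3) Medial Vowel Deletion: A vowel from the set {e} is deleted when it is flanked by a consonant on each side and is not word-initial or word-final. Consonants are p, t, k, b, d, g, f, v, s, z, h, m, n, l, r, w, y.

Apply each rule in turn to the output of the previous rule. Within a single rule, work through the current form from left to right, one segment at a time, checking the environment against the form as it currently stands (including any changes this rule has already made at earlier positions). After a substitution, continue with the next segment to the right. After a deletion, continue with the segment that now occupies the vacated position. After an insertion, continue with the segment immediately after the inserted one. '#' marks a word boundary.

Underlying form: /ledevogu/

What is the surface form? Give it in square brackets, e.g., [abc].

[lzvohu]

(1) Nasal Place Assimilation: no change — [ledevogu]
(2) Stop Lenition: [ledevogu] → [lezevohu]
(3) Medial Vowel Deletion: [lezevohu] → [lzvohu]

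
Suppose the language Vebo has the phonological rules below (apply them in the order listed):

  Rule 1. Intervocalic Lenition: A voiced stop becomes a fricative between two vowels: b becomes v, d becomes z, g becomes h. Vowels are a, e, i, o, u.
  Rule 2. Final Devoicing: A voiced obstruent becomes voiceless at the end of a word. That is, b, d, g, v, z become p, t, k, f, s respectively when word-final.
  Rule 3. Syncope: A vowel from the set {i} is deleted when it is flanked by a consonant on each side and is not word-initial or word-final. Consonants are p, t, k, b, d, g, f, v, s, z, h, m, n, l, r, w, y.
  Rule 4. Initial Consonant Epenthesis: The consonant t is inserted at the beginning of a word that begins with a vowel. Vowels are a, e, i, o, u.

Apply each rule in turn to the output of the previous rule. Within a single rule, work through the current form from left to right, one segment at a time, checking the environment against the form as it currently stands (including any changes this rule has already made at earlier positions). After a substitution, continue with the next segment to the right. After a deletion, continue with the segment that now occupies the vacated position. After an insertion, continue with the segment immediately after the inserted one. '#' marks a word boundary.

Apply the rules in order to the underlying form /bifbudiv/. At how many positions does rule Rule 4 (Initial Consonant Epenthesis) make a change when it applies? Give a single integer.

Rule 1 Intervocalic Lenition: [bifbudiv] → [bifbuziv]
Rule 2 Final Devoicing: [bifbuziv] → [bifbuzif]
Rule 3 Syncope: [bifbuzif] → [bfbuzf]
Rule 4 Initial Consonant Epenthesis: no change — [bfbuzf]
Rule Rule 4 changed 0 position(s).

0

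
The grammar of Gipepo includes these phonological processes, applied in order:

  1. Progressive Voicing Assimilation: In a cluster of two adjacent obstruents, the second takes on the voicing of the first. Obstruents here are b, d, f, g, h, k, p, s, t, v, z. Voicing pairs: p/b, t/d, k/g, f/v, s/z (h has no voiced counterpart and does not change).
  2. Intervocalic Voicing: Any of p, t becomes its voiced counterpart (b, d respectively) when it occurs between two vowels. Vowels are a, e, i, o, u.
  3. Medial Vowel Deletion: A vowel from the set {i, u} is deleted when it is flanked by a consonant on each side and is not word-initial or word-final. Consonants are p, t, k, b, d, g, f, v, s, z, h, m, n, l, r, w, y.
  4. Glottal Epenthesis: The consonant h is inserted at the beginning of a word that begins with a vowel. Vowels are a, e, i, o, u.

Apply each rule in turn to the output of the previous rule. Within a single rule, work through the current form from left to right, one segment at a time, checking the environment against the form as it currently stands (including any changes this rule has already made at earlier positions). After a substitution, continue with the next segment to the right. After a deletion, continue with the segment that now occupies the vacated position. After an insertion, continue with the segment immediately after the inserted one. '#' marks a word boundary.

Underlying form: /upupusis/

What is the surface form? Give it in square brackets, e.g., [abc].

1 Progressive Voicing Assimilation: no change — [upupusis]
2 Intervocalic Voicing: [upupusis] → [ububusis]
3 Medial Vowel Deletion: [ububusis] → [ubbss]
4 Glottal Epenthesis: [ubbss] → [hubbss]

[hubbss]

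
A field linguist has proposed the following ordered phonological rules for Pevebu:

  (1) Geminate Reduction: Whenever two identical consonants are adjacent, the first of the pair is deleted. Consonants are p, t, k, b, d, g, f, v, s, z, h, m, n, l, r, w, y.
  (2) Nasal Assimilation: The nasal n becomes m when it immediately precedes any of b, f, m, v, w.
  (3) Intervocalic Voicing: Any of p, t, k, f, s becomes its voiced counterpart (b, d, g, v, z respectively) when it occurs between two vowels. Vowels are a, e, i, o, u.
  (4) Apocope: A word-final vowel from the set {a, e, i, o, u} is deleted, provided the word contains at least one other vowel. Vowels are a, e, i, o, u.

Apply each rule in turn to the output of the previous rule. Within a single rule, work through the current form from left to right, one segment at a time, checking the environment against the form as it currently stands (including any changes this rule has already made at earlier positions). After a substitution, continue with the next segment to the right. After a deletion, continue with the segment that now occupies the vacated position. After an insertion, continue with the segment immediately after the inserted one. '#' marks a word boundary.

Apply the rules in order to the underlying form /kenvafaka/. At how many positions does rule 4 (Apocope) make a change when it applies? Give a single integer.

(1) Geminate Reduction: no change — [kenvafaka]
(2) Nasal Assimilation: [kenvafaka] → [kemvafaka]
(3) Intervocalic Voicing: [kemvafaka] → [kemvavaga]
(4) Apocope: [kemvavaga] → [kemvavag]
Rule 4 changed 1 position(s).

1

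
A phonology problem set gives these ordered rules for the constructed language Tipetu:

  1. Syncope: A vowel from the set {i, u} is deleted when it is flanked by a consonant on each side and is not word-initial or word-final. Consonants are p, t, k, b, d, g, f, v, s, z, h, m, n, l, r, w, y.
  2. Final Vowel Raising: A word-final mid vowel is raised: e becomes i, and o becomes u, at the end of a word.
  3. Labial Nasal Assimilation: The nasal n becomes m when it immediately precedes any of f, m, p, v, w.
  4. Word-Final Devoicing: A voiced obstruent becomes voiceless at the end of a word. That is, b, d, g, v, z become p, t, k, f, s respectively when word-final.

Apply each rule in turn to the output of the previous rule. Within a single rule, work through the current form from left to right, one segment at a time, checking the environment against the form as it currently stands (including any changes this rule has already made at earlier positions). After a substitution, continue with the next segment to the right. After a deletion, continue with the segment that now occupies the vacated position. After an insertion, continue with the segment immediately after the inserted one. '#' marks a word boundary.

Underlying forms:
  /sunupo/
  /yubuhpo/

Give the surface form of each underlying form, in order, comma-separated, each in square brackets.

/sunupo/:
  1 Syncope: [sunupo] → [snpo]
  2 Final Vowel Raising: [snpo] → [snpu]
  3 Labial Nasal Assimilation: [snpu] → [smpu]
  4 Word-Final Devoicing: no change — [smpu]
/yubuhpo/:
  1 Syncope: [yubuhpo] → [ybhpo]
  2 Final Vowel Raising: [ybhpo] → [ybhpu]
  3 Labial Nasal Assimilation: no change — [ybhpu]
  4 Word-Final Devoicing: no change — [ybhpu]

[smpu], [ybhpu]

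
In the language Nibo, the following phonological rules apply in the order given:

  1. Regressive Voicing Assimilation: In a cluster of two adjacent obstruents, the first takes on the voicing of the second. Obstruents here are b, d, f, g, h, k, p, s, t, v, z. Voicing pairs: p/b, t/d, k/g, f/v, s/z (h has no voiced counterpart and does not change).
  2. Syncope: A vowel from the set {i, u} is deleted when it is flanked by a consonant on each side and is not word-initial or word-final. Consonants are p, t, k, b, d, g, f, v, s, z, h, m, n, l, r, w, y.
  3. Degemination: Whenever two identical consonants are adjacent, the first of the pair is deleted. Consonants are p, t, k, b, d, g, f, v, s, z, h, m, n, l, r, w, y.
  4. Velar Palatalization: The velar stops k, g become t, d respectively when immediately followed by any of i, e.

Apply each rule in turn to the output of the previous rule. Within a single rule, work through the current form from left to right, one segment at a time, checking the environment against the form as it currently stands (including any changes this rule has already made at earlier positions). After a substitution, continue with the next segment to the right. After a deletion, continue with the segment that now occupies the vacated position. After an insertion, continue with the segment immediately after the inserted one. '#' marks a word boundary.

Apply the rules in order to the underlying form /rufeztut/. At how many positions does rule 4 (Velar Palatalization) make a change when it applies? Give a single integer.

1 Regressive Voicing Assimilation: [rufeztut] → [rufestut]
2 Syncope: [rufestut] → [rfestt]
3 Degemination: [rfestt] → [rfest]
4 Velar Palatalization: no change — [rfest]
Rule 4 changed 0 position(s).

0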